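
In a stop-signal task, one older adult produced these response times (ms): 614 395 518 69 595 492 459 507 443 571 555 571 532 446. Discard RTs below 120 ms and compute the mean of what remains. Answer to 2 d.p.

Excluded: 69
Retained (n=13): Σ = 6698
Mean = 6698/13 = 515.2308

515.23 ms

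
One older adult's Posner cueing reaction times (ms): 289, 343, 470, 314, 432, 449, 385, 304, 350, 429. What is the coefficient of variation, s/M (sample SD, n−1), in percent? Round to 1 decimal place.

17.4%

n = 10, Σ = 3765, M = 376.5000
Σ(x−M)² = 38550.500; s = √(38550.500/9) = 65.4476
CV = 65.4476 / 376.5000 = 0.17383 = 17.383%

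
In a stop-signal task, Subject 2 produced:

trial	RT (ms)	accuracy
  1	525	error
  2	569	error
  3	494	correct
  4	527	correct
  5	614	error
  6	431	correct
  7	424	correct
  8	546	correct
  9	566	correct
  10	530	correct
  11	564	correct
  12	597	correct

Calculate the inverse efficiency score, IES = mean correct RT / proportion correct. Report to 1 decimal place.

Correct trials (n=9): 494, 527, 431, 424, 546, 566, 530, 564, 597
Mean correct RT = 4679/9 = 519.8889 ms
Proportion correct = 9/12
IES = 519.8889 / (9/12) = 693.185 ms

693.2 ms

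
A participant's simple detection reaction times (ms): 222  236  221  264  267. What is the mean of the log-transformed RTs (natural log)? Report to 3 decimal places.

5.486

ln(RT): 5.4027, 5.4638, 5.3982, 5.5759, 5.5872
Σ ln(RT) = 27.4279
Mean = 27.4279/5 = 5.48557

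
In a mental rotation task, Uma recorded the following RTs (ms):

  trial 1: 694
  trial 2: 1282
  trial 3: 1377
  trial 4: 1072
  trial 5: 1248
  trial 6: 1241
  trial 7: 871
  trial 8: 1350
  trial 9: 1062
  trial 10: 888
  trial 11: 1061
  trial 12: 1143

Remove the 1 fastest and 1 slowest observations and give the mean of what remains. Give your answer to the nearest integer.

1122 ms

Sorted: 694, 871, 888, 1061, 1062, 1072, 1143, 1241, 1248, 1282, 1350, 1377
Drop lowest 1 (694) and highest 1 (1377)
Remaining (n=10): Σ = 11218, mean = 11218/10 = 1121.800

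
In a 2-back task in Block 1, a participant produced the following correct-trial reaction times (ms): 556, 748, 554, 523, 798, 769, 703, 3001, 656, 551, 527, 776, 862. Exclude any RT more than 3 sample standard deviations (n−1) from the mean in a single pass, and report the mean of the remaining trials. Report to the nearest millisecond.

n = 13, ΣRT = 11024, M = 848.000
Σ(x−M)² = 5185994.00; s = √(5185994.00/12) = 657.393
Cutoffs: 848.000 ± 3·657.393 → [-1124.2, 2820.2]
Outside: 3001 → excluded.
Retained (n=12): Σ = 8023, mean = 8023/12 = 668.583

669 ms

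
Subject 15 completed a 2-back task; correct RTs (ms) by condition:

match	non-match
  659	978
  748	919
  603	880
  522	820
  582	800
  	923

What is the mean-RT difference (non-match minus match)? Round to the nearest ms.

M(match) = 3114/5 = 622.800
M(non-match) = 5320/6 = 886.667
Difference = 886.667 − 622.800 = 263.867 ms

264 ms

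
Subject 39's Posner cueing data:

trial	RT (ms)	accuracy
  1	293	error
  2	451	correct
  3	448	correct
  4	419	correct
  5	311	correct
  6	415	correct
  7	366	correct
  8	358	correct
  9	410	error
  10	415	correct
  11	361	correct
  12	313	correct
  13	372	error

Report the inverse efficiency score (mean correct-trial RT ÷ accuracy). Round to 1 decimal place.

Correct trials (n=10): 451, 448, 419, 311, 415, 366, 358, 415, 361, 313
Mean correct RT = 3857/10 = 385.7000 ms
Proportion correct = 10/13
IES = 385.7000 / (10/13) = 501.410 ms

501.4 ms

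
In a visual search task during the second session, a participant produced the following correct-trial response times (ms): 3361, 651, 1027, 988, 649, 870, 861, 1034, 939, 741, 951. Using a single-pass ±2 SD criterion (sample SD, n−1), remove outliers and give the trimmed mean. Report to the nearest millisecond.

871 ms

n = 11, ΣRT = 12072, M = 1097.455
Σ(x−M)² = 5826304.73; s = √(5826304.73/10) = 763.302
Cutoffs: 1097.455 ± 2·763.302 → [-429.2, 2624.1]
Outside: 3361 → excluded.
Retained (n=10): Σ = 8711, mean = 8711/10 = 871.100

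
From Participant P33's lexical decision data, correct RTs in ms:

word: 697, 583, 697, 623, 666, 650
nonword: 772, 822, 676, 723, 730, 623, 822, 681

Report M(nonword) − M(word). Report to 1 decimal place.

M(word) = 3916/6 = 652.667
M(nonword) = 5849/8 = 731.125
Difference = 731.125 − 652.667 = 78.458 ms

78.5 ms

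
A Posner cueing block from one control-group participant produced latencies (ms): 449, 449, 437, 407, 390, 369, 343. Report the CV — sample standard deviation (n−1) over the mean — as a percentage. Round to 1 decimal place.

n = 7, Σ = 2844, M = 406.2857
Σ(x−M)² = 10253.429; s = √(10253.429/6) = 41.3389
CV = 41.3389 / 406.2857 = 0.10175 = 10.175%

10.2%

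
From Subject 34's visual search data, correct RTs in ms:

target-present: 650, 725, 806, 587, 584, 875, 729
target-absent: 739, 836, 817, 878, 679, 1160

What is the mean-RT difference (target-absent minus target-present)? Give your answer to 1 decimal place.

143.5 ms

M(target-present) = 4956/7 = 708.000
M(target-absent) = 5109/6 = 851.500
Difference = 851.500 − 708.000 = 143.500 ms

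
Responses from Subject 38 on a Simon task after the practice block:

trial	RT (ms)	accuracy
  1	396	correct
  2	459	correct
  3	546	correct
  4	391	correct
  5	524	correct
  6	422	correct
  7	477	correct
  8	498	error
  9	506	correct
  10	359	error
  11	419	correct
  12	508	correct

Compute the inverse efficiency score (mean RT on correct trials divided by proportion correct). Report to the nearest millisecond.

558 ms

Correct trials (n=10): 396, 459, 546, 391, 524, 422, 477, 506, 419, 508
Mean correct RT = 4648/10 = 464.8000 ms
Proportion correct = 10/12
IES = 464.8000 / (10/12) = 557.760 ms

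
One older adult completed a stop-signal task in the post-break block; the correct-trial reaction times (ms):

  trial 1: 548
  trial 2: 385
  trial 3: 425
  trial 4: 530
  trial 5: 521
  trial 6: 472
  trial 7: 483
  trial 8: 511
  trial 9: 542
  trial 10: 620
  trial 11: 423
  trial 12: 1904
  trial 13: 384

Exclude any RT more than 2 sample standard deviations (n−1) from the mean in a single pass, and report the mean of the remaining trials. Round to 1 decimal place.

487.0 ms

n = 13, ΣRT = 7748, M = 596.000
Σ(x−M)² = 1910646.00; s = √(1910646.00/12) = 399.024
Cutoffs: 596.000 ± 2·399.024 → [-202.0, 1394.0]
Outside: 1904 → excluded.
Retained (n=12): Σ = 5844, mean = 5844/12 = 487.000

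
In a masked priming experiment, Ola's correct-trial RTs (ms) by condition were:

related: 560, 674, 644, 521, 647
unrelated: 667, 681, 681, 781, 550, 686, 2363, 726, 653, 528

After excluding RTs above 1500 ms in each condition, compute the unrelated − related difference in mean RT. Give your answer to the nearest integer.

unrelated: exclude 2363
M(related) = 3046/5 = 609.200
M(unrelated) = 5953/9 = 661.444
Difference = 661.444 − 609.200 = 52.244 ms

52 ms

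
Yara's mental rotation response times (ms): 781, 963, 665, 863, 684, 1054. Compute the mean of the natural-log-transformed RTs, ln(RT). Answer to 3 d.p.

ln(RT): 6.6606, 6.8701, 6.4998, 6.7604, 6.5280, 6.9603
Σ ln(RT) = 40.2791
Mean = 40.2791/6 = 6.71319

6.713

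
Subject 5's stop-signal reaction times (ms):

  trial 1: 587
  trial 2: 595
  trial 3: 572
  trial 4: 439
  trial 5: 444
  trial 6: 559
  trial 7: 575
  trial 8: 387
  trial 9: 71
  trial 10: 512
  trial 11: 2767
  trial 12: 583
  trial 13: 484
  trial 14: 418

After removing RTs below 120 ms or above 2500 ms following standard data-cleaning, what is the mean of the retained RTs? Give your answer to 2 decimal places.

Excluded: 71, 2767
Retained (n=12): Σ = 6155
Mean = 6155/12 = 512.9167

512.92 ms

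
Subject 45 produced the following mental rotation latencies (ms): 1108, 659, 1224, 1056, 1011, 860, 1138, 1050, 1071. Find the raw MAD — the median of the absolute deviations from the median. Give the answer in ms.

Sorted: 659, 860, 1011, 1050, 1056, 1071, 1108, 1138, 1224 → median = 1056
|x − 1056|: 52, 397, 168, 0, 45, 196, 82, 6, 15
Sorted deviations: 0, 6, 15, 45, 52, 82, 168, 196, 397 → MAD = 52

52 ms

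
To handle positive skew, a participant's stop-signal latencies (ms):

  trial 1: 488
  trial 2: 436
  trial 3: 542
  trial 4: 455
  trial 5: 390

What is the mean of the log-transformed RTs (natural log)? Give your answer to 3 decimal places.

ln(RT): 6.1903, 6.0776, 6.2953, 6.1203, 5.9661
Σ ln(RT) = 30.6497
Mean = 30.6497/5 = 6.12993

6.130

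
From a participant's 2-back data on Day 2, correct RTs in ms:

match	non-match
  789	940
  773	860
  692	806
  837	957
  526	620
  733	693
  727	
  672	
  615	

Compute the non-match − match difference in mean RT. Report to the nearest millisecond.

M(match) = 6364/9 = 707.111
M(non-match) = 4876/6 = 812.667
Difference = 812.667 − 707.111 = 105.556 ms

106 ms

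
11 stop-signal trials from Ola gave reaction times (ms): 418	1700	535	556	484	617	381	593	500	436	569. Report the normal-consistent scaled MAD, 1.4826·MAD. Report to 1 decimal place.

Sorted: 381, 418, 436, 484, 500, 535, 556, 569, 593, 617, 1700 → median = 535
|x − 535| sorted: 0, 21, 34, 35, 51, 58, 82, 99, 117, 154, 1165 → MAD = 58
Robust SD ≈ 1.4826 × 58 = 85.991

86.0 ms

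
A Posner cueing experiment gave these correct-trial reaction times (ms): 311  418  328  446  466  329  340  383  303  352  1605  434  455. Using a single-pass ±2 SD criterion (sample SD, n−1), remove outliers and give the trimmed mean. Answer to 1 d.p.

380.4 ms

n = 13, ΣRT = 6170, M = 474.615
Σ(x−M)² = 1424373.08; s = √(1424373.08/12) = 344.525
Cutoffs: 474.615 ± 2·344.525 → [-214.4, 1163.7]
Outside: 1605 → excluded.
Retained (n=12): Σ = 4565, mean = 4565/12 = 380.417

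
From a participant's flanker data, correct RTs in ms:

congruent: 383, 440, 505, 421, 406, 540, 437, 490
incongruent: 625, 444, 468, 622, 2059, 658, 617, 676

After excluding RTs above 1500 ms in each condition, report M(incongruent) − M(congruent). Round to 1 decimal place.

134.4 ms

incongruent: exclude 2059
M(congruent) = 3622/8 = 452.750
M(incongruent) = 4110/7 = 587.143
Difference = 587.143 − 452.750 = 134.393 ms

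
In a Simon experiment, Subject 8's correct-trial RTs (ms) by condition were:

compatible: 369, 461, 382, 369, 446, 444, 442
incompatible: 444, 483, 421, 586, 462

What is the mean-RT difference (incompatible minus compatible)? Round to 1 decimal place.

M(compatible) = 2913/7 = 416.143
M(incompatible) = 2396/5 = 479.200
Difference = 479.200 − 416.143 = 63.057 ms

63.1 ms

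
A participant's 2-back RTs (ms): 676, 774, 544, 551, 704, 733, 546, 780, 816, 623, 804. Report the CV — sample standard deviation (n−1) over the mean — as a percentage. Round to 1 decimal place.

n = 11, Σ = 7551, M = 686.4545
Σ(x−M)² = 111992.727; s = √(111992.727/10) = 105.8266
CV = 105.8266 / 686.4545 = 0.15416 = 15.416%

15.4%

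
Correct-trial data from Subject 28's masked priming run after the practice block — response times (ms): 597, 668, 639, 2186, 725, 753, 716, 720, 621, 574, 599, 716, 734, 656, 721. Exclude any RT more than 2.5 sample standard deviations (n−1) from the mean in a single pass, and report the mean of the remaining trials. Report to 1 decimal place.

674.2 ms

n = 15, ΣRT = 11625, M = 775.000
Σ(x−M)² = 2179372.00; s = √(2179372.00/14) = 394.550
Cutoffs: 775.000 ± 2.5·394.550 → [-211.4, 1761.4]
Outside: 2186 → excluded.
Retained (n=14): Σ = 9439, mean = 9439/14 = 674.214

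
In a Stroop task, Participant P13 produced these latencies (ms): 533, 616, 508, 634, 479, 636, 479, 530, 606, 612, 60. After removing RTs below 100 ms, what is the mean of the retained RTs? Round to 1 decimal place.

Excluded: 60
Retained (n=10): Σ = 5633
Mean = 5633/10 = 563.3000

563.3 ms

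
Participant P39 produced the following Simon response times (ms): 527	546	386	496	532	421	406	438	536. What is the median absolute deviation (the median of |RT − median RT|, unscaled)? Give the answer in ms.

50 ms

Sorted: 386, 406, 421, 438, 496, 527, 532, 536, 546 → median = 496
|x − 496|: 31, 50, 110, 0, 36, 75, 90, 58, 40
Sorted deviations: 0, 31, 36, 40, 50, 58, 75, 90, 110 → MAD = 50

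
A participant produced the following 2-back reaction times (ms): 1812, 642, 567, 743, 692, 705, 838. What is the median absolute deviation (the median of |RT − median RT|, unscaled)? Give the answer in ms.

63 ms

Sorted: 567, 642, 692, 705, 743, 838, 1812 → median = 705
|x − 705|: 1107, 63, 138, 38, 13, 0, 133
Sorted deviations: 0, 13, 38, 63, 133, 138, 1107 → MAD = 63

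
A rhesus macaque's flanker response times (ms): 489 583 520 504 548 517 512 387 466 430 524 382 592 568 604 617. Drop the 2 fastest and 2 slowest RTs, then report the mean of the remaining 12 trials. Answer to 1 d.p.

521.1 ms

Sorted: 382, 387, 430, 466, 489, 504, 512, 517, 520, 524, 548, 568, 583, 592, 604, 617
Drop lowest 2 (382, 387) and highest 2 (604, 617)
Remaining (n=12): Σ = 6253, mean = 6253/12 = 521.083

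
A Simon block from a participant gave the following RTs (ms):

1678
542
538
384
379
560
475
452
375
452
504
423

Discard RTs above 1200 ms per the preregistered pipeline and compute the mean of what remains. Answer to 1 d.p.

462.2 ms

Excluded: 1678
Retained (n=11): Σ = 5084
Mean = 5084/11 = 462.1818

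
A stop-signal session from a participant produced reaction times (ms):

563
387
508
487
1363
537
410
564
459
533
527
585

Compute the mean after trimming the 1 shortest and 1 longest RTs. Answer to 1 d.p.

517.3 ms

Sorted: 387, 410, 459, 487, 508, 527, 533, 537, 563, 564, 585, 1363
Drop lowest 1 (387) and highest 1 (1363)
Remaining (n=10): Σ = 5173, mean = 5173/10 = 517.300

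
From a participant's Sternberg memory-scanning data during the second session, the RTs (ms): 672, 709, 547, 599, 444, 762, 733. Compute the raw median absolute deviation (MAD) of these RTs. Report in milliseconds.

Sorted: 444, 547, 599, 672, 709, 733, 762 → median = 672
|x − 672|: 0, 37, 125, 73, 228, 90, 61
Sorted deviations: 0, 37, 61, 73, 90, 125, 228 → MAD = 73

73 ms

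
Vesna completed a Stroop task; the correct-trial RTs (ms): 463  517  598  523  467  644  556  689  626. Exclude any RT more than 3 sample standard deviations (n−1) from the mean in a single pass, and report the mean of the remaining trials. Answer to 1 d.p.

564.8 ms

n = 9, ΣRT = 5083, M = 564.778
Σ(x−M)² = 50583.56; s = √(50583.56/8) = 79.517
Cutoffs: 564.778 ± 3·79.517 → [326.2, 803.3]
No RTs fall outside the cutoffs; all 9 retained. Mean = 5083/9 = 564.778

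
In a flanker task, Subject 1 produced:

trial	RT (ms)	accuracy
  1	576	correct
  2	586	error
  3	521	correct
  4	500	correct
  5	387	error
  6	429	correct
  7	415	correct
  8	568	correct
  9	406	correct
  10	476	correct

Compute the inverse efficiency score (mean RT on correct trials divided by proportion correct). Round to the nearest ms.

Correct trials (n=8): 576, 521, 500, 429, 415, 568, 406, 476
Mean correct RT = 3891/8 = 486.3750 ms
Proportion correct = 8/10
IES = 486.3750 / (8/10) = 607.969 ms

608 ms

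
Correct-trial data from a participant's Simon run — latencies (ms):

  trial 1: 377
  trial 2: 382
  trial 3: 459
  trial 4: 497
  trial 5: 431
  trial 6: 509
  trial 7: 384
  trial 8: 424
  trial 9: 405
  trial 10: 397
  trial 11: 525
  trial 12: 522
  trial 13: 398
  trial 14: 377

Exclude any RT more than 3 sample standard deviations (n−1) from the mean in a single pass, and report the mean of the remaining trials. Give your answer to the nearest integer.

435 ms

n = 14, ΣRT = 6087, M = 434.786
Σ(x−M)² = 41552.36; s = √(41552.36/13) = 56.536
Cutoffs: 434.786 ± 3·56.536 → [265.2, 604.4]
No RTs fall outside the cutoffs; all 14 retained. Mean = 6087/14 = 434.786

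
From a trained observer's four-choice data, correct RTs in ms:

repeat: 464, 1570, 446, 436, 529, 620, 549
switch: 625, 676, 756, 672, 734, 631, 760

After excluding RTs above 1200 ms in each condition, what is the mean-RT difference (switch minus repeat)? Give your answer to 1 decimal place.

186.1 ms

repeat: exclude 1570
M(repeat) = 3044/6 = 507.333
M(switch) = 4854/7 = 693.429
Difference = 693.429 − 507.333 = 186.095 ms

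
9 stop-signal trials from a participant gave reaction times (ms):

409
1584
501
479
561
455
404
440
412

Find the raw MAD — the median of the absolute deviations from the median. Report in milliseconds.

46 ms

Sorted: 404, 409, 412, 440, 455, 479, 501, 561, 1584 → median = 455
|x − 455|: 46, 1129, 46, 24, 106, 0, 51, 15, 43
Sorted deviations: 0, 15, 24, 43, 46, 46, 51, 106, 1129 → MAD = 46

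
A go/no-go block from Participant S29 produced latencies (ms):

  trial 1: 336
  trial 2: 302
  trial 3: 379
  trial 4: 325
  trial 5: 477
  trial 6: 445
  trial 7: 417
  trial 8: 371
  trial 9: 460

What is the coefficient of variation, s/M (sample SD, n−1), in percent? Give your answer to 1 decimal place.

n = 9, Σ = 3512, M = 390.2222
Σ(x−M)² = 31589.556; s = √(31589.556/8) = 62.8386
CV = 62.8386 / 390.2222 = 0.16103 = 16.103%

16.1%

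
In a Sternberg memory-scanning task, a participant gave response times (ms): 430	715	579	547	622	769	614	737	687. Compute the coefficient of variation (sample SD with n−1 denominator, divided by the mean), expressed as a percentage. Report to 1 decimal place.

n = 9, Σ = 5700, M = 633.3333
Σ(x−M)² = 90954.000; s = √(90954.000/8) = 106.6267
CV = 106.6267 / 633.3333 = 0.16836 = 16.836%

16.8%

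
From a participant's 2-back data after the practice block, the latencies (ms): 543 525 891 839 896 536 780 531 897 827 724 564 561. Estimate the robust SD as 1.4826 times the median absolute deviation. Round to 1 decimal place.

Sorted: 525, 531, 536, 543, 561, 564, 724, 780, 827, 839, 891, 896, 897 → median = 724
|x − 724| sorted: 0, 56, 103, 115, 160, 163, 167, 172, 173, 181, 188, 193, 199 → MAD = 167
Robust SD ≈ 1.4826 × 167 = 247.594

247.6 ms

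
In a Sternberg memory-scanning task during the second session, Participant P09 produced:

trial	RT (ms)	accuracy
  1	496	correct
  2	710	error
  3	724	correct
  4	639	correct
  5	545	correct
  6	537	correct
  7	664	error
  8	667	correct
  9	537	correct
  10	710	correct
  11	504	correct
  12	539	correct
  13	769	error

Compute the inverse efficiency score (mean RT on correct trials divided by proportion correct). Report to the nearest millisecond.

767 ms

Correct trials (n=10): 496, 724, 639, 545, 537, 667, 537, 710, 504, 539
Mean correct RT = 5898/10 = 589.8000 ms
Proportion correct = 10/13
IES = 589.8000 / (10/13) = 766.740 ms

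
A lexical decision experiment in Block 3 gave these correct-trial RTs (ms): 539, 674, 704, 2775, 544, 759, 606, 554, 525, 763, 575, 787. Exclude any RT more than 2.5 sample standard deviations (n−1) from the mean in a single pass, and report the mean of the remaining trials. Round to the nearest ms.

n = 12, ΣRT = 9805, M = 817.083
Σ(x−M)² = 4283492.92; s = √(4283492.92/11) = 624.026
Cutoffs: 817.083 ± 2.5·624.026 → [-743.0, 2377.1]
Outside: 2775 → excluded.
Retained (n=11): Σ = 7030, mean = 7030/11 = 639.091

639 ms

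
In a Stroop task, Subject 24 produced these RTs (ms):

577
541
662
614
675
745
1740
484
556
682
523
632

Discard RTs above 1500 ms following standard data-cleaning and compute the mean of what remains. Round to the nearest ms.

608 ms

Excluded: 1740
Retained (n=11): Σ = 6691
Mean = 6691/11 = 608.2727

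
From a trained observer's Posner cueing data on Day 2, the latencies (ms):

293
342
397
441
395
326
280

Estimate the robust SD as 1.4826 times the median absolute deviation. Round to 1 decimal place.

78.6 ms

Sorted: 280, 293, 326, 342, 395, 397, 441 → median = 342
|x − 342| sorted: 0, 16, 49, 53, 55, 62, 99 → MAD = 53
Robust SD ≈ 1.4826 × 53 = 78.578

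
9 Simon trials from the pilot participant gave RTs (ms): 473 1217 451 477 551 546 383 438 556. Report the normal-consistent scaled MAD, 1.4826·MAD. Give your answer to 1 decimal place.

102.3 ms

Sorted: 383, 438, 451, 473, 477, 546, 551, 556, 1217 → median = 477
|x − 477| sorted: 0, 4, 26, 39, 69, 74, 79, 94, 740 → MAD = 69
Robust SD ≈ 1.4826 × 69 = 102.299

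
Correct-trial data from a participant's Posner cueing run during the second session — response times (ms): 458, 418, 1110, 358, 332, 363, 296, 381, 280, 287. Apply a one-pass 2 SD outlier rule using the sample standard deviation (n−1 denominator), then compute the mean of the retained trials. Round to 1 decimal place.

352.6 ms

n = 10, ΣRT = 4283, M = 428.300
Σ(x−M)² = 545882.10; s = √(545882.10/9) = 246.279
Cutoffs: 428.300 ± 2·246.279 → [-64.3, 920.9]
Outside: 1110 → excluded.
Retained (n=9): Σ = 3173, mean = 3173/9 = 352.556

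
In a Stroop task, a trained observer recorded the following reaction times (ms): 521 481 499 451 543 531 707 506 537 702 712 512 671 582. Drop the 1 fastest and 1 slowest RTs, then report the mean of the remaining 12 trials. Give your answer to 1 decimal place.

566.0 ms

Sorted: 451, 481, 499, 506, 512, 521, 531, 537, 543, 582, 671, 702, 707, 712
Drop lowest 1 (451) and highest 1 (712)
Remaining (n=12): Σ = 6792, mean = 6792/12 = 566.000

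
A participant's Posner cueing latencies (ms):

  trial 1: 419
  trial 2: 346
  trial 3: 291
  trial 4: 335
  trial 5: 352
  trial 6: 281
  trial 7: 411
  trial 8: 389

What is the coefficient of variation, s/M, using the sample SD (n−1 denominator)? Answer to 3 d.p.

0.145

n = 8, Σ = 2824, M = 353.0000
Σ(x−M)² = 18418.000; s = √(18418.000/7) = 51.2947
CV = 51.2947 / 353.0000 = 0.14531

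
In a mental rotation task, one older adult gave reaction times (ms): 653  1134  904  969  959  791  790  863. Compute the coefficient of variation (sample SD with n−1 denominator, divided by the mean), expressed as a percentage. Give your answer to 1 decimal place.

n = 8, Σ = 7063, M = 882.8750
Σ(x−M)² = 147026.875; s = √(147026.875/7) = 144.9270
CV = 144.9270 / 882.8750 = 0.16415 = 16.415%

16.4%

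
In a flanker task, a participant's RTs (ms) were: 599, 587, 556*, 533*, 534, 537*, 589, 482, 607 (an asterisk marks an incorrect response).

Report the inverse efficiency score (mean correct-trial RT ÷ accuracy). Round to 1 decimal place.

Correct trials (n=6): 599, 587, 534, 589, 482, 607
Mean correct RT = 3398/6 = 566.3333 ms
Proportion correct = 6/9
IES = 566.3333 / (6/9) = 849.500 ms

849.5 ms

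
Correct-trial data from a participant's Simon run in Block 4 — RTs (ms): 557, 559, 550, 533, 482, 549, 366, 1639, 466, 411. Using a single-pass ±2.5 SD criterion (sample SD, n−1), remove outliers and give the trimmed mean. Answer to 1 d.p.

497.0 ms

n = 10, ΣRT = 6112, M = 611.200
Σ(x−M)² = 1213743.60; s = √(1213743.60/9) = 367.233
Cutoffs: 611.200 ± 2.5·367.233 → [-306.9, 1529.3]
Outside: 1639 → excluded.
Retained (n=9): Σ = 4473, mean = 4473/9 = 497.000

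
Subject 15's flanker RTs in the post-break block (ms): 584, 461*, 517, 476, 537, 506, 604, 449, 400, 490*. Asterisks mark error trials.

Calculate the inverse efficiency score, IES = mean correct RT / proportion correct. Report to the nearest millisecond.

636 ms

Correct trials (n=8): 584, 517, 476, 537, 506, 604, 449, 400
Mean correct RT = 4073/8 = 509.1250 ms
Proportion correct = 8/10
IES = 509.1250 / (8/10) = 636.406 ms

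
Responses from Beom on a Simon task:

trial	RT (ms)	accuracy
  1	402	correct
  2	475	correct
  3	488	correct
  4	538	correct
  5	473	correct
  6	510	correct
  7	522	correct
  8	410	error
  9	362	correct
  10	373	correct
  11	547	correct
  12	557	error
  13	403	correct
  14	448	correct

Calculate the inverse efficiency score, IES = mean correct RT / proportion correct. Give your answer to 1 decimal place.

Correct trials (n=12): 402, 475, 488, 538, 473, 510, 522, 362, 373, 547, 403, 448
Mean correct RT = 5541/12 = 461.7500 ms
Proportion correct = 12/14
IES = 461.7500 / (12/14) = 538.708 ms

538.7 ms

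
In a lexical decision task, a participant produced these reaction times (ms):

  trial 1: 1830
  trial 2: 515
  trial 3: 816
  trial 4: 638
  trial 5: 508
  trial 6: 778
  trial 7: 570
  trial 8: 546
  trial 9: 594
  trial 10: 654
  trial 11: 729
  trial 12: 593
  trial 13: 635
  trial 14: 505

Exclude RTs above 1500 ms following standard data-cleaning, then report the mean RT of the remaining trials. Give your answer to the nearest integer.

622 ms

Excluded: 1830
Retained (n=13): Σ = 8081
Mean = 8081/13 = 621.6154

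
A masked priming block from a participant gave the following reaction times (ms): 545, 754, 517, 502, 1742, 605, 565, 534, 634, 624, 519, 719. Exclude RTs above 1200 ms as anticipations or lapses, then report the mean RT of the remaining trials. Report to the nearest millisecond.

593 ms

Excluded: 1742
Retained (n=11): Σ = 6518
Mean = 6518/11 = 592.5455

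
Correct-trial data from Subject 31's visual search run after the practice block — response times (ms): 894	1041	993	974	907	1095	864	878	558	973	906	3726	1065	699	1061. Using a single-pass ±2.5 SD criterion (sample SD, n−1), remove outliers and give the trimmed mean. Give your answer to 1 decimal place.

n = 15, ΣRT = 16634, M = 1108.933
Σ(x−M)² = 7621250.93; s = √(7621250.93/14) = 737.818
Cutoffs: 1108.933 ± 2.5·737.818 → [-735.6, 2953.5]
Outside: 3726 → excluded.
Retained (n=14): Σ = 12908, mean = 12908/14 = 922.000

922.0 ms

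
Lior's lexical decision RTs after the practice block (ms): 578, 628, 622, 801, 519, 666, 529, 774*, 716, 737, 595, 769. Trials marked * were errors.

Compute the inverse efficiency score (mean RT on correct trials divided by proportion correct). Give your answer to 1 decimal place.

Correct trials (n=11): 578, 628, 622, 801, 519, 666, 529, 716, 737, 595, 769
Mean correct RT = 7160/11 = 650.9091 ms
Proportion correct = 11/12
IES = 650.9091 / (11/12) = 710.083 ms

710.1 ms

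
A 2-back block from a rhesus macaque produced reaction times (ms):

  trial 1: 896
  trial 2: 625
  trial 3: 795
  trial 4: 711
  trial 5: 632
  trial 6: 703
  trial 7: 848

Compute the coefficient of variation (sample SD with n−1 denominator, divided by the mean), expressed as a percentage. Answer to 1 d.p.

n = 7, Σ = 5210, M = 744.2857
Σ(x−M)² = 65995.429; s = √(65995.429/6) = 104.8773
CV = 104.8773 / 744.2857 = 0.14091 = 14.091%

14.1%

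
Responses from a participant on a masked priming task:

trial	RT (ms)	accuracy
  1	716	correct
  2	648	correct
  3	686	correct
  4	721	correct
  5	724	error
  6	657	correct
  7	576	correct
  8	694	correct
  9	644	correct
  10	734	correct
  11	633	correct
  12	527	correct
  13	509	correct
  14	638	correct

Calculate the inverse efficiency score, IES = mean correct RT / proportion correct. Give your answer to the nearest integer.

Correct trials (n=13): 716, 648, 686, 721, 657, 576, 694, 644, 734, 633, 527, 509, 638
Mean correct RT = 8383/13 = 644.8462 ms
Proportion correct = 13/14
IES = 644.8462 / (13/14) = 694.450 ms

694 ms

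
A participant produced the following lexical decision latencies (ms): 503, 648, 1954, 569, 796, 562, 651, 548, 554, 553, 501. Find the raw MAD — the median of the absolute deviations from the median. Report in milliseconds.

59 ms

Sorted: 501, 503, 548, 553, 554, 562, 569, 648, 651, 796, 1954 → median = 562
|x − 562|: 59, 86, 1392, 7, 234, 0, 89, 14, 8, 9, 61
Sorted deviations: 0, 7, 8, 9, 14, 59, 61, 86, 89, 234, 1392 → MAD = 59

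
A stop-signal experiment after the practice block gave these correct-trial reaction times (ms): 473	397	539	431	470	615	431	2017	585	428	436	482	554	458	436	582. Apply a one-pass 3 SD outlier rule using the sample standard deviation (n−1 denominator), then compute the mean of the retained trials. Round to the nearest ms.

n = 16, ΣRT = 9334, M = 583.375
Σ(x−M)² = 2258901.75; s = √(2258901.75/15) = 388.064
Cutoffs: 583.375 ± 3·388.064 → [-580.8, 1747.6]
Outside: 2017 → excluded.
Retained (n=15): Σ = 7317, mean = 7317/15 = 487.800

488 ms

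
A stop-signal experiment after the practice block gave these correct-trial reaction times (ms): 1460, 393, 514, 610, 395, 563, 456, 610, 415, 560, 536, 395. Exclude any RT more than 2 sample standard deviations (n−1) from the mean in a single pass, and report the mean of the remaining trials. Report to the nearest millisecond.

n = 12, ΣRT = 6907, M = 575.583
Σ(x−M)² = 928966.92; s = √(928966.92/11) = 290.605
Cutoffs: 575.583 ± 2·290.605 → [-5.6, 1156.8]
Outside: 1460 → excluded.
Retained (n=11): Σ = 5447, mean = 5447/11 = 495.182

495 ms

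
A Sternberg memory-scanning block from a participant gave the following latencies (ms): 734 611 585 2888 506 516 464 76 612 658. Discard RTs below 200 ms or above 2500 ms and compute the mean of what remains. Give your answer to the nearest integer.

586 ms

Excluded: 76, 2888
Retained (n=8): Σ = 4686
Mean = 4686/8 = 585.7500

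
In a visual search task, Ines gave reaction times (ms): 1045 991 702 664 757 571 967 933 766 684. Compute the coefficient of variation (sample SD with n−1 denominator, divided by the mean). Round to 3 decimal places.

0.201

n = 10, Σ = 8080, M = 808.0000
Σ(x−M)² = 238446.000; s = √(238446.000/9) = 162.7698
CV = 162.7698 / 808.0000 = 0.20145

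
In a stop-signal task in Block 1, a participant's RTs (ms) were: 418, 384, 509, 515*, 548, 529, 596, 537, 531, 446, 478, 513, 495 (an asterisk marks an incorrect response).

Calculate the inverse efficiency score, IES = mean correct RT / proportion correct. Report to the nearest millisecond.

Correct trials (n=12): 418, 384, 509, 548, 529, 596, 537, 531, 446, 478, 513, 495
Mean correct RT = 5984/12 = 498.6667 ms
Proportion correct = 12/13
IES = 498.6667 / (12/13) = 540.222 ms

540 ms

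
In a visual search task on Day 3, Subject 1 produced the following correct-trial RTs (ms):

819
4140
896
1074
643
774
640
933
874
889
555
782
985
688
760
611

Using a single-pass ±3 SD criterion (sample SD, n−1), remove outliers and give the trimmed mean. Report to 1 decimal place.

794.9 ms

n = 16, ΣRT = 16063, M = 1003.938
Σ(x−M)² = 10801254.94; s = √(10801254.94/15) = 848.577
Cutoffs: 1003.938 ± 3·848.577 → [-1541.8, 3549.7]
Outside: 4140 → excluded.
Retained (n=15): Σ = 11923, mean = 11923/15 = 794.867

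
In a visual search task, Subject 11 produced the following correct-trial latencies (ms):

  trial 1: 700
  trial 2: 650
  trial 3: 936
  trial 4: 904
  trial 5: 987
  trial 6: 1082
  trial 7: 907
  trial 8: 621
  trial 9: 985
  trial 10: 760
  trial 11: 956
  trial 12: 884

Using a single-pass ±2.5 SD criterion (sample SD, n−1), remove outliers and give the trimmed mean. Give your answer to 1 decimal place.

n = 12, ΣRT = 10372, M = 864.333
Σ(x−M)² = 237346.67; s = √(237346.67/11) = 146.891
Cutoffs: 864.333 ± 2.5·146.891 → [497.1, 1231.6]
No RTs fall outside the cutoffs; all 12 retained. Mean = 10372/12 = 864.333

864.3 ms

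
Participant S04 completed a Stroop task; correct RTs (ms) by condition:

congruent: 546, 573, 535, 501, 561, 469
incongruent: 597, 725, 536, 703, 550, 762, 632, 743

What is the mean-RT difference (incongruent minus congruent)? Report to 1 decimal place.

M(congruent) = 3185/6 = 530.833
M(incongruent) = 5248/8 = 656.000
Difference = 656.000 − 530.833 = 125.167 ms

125.2 ms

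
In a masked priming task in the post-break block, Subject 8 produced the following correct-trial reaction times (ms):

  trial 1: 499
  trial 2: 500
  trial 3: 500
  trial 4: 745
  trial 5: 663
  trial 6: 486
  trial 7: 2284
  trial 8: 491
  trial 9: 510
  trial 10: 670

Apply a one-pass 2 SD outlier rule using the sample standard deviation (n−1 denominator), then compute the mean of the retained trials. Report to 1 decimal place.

562.7 ms

n = 10, ΣRT = 7348, M = 734.800
Σ(x−M)² = 2747217.60; s = √(2747217.60/9) = 552.491
Cutoffs: 734.800 ± 2·552.491 → [-370.2, 1839.8]
Outside: 2284 → excluded.
Retained (n=9): Σ = 5064, mean = 5064/9 = 562.667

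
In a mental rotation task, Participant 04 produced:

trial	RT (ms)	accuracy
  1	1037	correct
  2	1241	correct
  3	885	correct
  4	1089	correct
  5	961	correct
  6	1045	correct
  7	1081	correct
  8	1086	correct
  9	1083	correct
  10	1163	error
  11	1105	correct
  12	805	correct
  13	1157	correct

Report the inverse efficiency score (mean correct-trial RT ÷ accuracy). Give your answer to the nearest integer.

1135 ms

Correct trials (n=12): 1037, 1241, 885, 1089, 961, 1045, 1081, 1086, 1083, 1105, 805, 1157
Mean correct RT = 12575/12 = 1047.9167 ms
Proportion correct = 12/13
IES = 1047.9167 / (12/13) = 1135.243 ms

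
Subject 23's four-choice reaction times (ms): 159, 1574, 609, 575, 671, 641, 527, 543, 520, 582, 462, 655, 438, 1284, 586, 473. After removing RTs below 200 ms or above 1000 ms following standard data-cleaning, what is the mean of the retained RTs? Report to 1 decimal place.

560.2 ms

Excluded: 159, 1284, 1574
Retained (n=13): Σ = 7282
Mean = 7282/13 = 560.1538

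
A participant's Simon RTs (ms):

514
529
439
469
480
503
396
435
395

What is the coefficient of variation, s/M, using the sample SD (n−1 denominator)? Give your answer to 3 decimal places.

0.106

n = 9, Σ = 4160, M = 462.2222
Σ(x−M)² = 19349.556; s = √(19349.556/8) = 49.1802
CV = 49.1802 / 462.2222 = 0.10640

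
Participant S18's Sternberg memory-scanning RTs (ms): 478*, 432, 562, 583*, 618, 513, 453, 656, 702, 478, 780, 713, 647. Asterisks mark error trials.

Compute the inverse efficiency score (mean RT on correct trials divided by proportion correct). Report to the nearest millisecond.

704 ms

Correct trials (n=11): 432, 562, 618, 513, 453, 656, 702, 478, 780, 713, 647
Mean correct RT = 6554/11 = 595.8182 ms
Proportion correct = 11/13
IES = 595.8182 / (11/13) = 704.149 ms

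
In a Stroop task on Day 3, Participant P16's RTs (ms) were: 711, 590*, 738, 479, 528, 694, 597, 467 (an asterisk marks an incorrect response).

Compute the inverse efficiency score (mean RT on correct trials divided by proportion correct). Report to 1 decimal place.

Correct trials (n=7): 711, 738, 479, 528, 694, 597, 467
Mean correct RT = 4214/7 = 602.0000 ms
Proportion correct = 7/8
IES = 602.0000 / (7/8) = 688.000 ms

688.0 ms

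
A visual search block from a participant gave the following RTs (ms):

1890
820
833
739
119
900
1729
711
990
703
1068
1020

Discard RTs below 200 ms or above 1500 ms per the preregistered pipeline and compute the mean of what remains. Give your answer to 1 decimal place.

864.9 ms

Excluded: 119, 1729, 1890
Retained (n=9): Σ = 7784
Mean = 7784/9 = 864.8889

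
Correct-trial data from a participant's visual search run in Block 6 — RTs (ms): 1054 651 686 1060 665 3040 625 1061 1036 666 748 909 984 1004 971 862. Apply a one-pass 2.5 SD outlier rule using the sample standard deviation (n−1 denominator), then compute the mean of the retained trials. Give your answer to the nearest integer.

865 ms

n = 16, ΣRT = 16022, M = 1001.375
Σ(x−M)² = 4849847.75; s = √(4849847.75/15) = 568.615
Cutoffs: 1001.375 ± 2.5·568.615 → [-420.2, 2422.9]
Outside: 3040 → excluded.
Retained (n=15): Σ = 12982, mean = 12982/15 = 865.467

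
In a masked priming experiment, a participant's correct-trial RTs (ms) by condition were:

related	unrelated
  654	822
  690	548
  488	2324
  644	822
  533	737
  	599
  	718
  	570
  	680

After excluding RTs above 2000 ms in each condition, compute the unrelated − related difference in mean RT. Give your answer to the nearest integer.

unrelated: exclude 2324
M(related) = 3009/5 = 601.800
M(unrelated) = 5496/8 = 687.000
Difference = 687.000 − 601.800 = 85.200 ms

85 ms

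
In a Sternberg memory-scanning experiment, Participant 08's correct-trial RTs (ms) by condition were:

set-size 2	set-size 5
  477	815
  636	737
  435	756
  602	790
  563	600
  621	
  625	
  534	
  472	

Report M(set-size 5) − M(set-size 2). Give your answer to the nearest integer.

M(set-size 2) = 4965/9 = 551.667
M(set-size 5) = 3698/5 = 739.600
Difference = 739.600 − 551.667 = 187.933 ms

188 ms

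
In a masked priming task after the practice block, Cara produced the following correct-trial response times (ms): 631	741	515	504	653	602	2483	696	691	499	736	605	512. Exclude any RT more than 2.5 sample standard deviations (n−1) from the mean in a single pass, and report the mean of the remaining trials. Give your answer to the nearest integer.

615 ms

n = 13, ΣRT = 9868, M = 759.077
Σ(x−M)² = 3310776.92; s = √(3310776.92/12) = 525.260
Cutoffs: 759.077 ± 2.5·525.260 → [-554.1, 2072.2]
Outside: 2483 → excluded.
Retained (n=12): Σ = 7385, mean = 7385/12 = 615.417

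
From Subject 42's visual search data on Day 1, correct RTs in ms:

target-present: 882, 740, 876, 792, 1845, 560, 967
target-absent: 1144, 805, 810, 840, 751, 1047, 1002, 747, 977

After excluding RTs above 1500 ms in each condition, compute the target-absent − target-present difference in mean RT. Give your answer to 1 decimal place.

target-present: exclude 1845
M(target-present) = 4817/6 = 802.833
M(target-absent) = 8123/9 = 902.556
Difference = 902.556 − 802.833 = 99.722 ms

99.7 ms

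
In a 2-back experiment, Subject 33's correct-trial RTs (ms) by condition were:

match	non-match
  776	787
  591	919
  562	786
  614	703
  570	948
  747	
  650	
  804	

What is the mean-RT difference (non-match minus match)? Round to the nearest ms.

M(match) = 5314/8 = 664.250
M(non-match) = 4143/5 = 828.600
Difference = 828.600 − 664.250 = 164.350 ms

164 ms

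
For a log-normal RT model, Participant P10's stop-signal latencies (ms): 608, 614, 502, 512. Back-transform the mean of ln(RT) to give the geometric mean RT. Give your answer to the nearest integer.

557 ms

ln(RT): 6.4102, 6.4200, 6.2186, 6.2383
Mean ln(RT) = 25.2871/4 = 6.32177
Geometric mean = exp(6.32177) = 556.56 ms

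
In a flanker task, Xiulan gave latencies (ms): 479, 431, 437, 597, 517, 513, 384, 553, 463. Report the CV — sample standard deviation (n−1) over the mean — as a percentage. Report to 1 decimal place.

13.6%

n = 9, Σ = 4374, M = 486.0000
Σ(x−M)² = 34908.000; s = √(34908.000/8) = 66.0568
CV = 66.0568 / 486.0000 = 0.13592 = 13.592%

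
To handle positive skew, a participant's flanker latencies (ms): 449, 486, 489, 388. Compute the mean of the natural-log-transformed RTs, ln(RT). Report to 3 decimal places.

6.112

ln(RT): 6.1070, 6.1862, 6.1924, 5.9610
Σ ln(RT) = 24.4466
Mean = 24.4466/4 = 6.11165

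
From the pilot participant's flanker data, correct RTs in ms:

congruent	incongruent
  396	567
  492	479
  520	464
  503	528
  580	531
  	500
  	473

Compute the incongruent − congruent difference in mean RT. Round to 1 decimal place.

7.8 ms

M(congruent) = 2491/5 = 498.200
M(incongruent) = 3542/7 = 506.000
Difference = 506.000 − 498.200 = 7.800 ms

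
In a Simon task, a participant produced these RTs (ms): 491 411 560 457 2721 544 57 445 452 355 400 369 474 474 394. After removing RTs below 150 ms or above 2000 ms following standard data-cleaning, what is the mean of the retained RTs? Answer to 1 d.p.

448.2 ms

Excluded: 57, 2721
Retained (n=13): Σ = 5826
Mean = 5826/13 = 448.1538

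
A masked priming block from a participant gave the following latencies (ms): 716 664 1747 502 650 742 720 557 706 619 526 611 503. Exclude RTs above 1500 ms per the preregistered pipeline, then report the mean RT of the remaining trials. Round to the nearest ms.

626 ms

Excluded: 1747
Retained (n=12): Σ = 7516
Mean = 7516/12 = 626.3333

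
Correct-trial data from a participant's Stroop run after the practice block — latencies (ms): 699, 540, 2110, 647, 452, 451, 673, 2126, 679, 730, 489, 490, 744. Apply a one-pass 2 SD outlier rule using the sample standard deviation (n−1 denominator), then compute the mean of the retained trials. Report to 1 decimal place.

599.5 ms

n = 13, ΣRT = 10830, M = 833.077
Σ(x−M)² = 4035894.92; s = √(4035894.92/12) = 579.935
Cutoffs: 833.077 ± 2·579.935 → [-326.8, 1992.9]
Outside: 2110, 2126 → excluded.
Retained (n=11): Σ = 6594, mean = 6594/11 = 599.455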